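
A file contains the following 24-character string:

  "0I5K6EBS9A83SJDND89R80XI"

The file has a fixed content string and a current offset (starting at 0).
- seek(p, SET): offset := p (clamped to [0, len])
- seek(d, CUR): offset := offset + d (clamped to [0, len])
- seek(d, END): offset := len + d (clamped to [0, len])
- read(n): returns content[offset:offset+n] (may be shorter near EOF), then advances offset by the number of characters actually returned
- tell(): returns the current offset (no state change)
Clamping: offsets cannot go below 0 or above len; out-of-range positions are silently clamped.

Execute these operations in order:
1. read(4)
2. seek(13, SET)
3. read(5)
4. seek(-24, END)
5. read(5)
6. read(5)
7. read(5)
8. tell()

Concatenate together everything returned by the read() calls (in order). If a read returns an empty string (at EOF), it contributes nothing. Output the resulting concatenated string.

Answer: 0I5KJDND80I5K6EBS9A83SJD

Derivation:
After 1 (read(4)): returned '0I5K', offset=4
After 2 (seek(13, SET)): offset=13
After 3 (read(5)): returned 'JDND8', offset=18
After 4 (seek(-24, END)): offset=0
After 5 (read(5)): returned '0I5K6', offset=5
After 6 (read(5)): returned 'EBS9A', offset=10
After 7 (read(5)): returned '83SJD', offset=15
After 8 (tell()): offset=15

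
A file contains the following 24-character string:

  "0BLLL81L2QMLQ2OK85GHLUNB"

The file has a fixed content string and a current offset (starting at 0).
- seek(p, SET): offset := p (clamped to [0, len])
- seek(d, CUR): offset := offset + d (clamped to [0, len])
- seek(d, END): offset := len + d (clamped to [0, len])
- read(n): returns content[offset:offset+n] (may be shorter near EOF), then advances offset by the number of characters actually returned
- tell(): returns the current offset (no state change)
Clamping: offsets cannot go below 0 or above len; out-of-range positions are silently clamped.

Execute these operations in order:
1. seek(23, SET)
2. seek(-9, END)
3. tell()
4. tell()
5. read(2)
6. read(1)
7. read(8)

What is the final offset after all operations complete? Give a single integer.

Answer: 24

Derivation:
After 1 (seek(23, SET)): offset=23
After 2 (seek(-9, END)): offset=15
After 3 (tell()): offset=15
After 4 (tell()): offset=15
After 5 (read(2)): returned 'K8', offset=17
After 6 (read(1)): returned '5', offset=18
After 7 (read(8)): returned 'GHLUNB', offset=24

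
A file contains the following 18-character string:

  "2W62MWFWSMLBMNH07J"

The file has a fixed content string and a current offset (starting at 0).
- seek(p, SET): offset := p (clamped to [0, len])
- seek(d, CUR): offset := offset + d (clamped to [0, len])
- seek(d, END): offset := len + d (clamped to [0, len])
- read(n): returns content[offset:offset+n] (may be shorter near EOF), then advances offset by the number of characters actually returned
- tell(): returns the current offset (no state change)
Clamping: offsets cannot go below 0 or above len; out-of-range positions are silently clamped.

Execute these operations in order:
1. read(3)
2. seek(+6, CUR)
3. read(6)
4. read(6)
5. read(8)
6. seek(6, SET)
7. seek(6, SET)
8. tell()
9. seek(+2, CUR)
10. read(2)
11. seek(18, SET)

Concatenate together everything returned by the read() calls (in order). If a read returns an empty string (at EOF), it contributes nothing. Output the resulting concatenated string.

Answer: 2W6MLBMNH07JSM

Derivation:
After 1 (read(3)): returned '2W6', offset=3
After 2 (seek(+6, CUR)): offset=9
After 3 (read(6)): returned 'MLBMNH', offset=15
After 4 (read(6)): returned '07J', offset=18
After 5 (read(8)): returned '', offset=18
After 6 (seek(6, SET)): offset=6
After 7 (seek(6, SET)): offset=6
After 8 (tell()): offset=6
After 9 (seek(+2, CUR)): offset=8
After 10 (read(2)): returned 'SM', offset=10
After 11 (seek(18, SET)): offset=18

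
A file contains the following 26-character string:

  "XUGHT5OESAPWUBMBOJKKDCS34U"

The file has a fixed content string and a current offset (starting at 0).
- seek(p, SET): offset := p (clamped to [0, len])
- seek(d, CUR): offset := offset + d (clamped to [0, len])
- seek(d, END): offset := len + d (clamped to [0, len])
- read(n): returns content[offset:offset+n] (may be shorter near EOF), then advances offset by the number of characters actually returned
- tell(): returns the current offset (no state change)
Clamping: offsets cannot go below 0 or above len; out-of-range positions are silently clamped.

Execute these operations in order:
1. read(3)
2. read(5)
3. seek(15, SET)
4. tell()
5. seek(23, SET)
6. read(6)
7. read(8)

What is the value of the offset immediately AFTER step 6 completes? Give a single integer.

After 1 (read(3)): returned 'XUG', offset=3
After 2 (read(5)): returned 'HT5OE', offset=8
After 3 (seek(15, SET)): offset=15
After 4 (tell()): offset=15
After 5 (seek(23, SET)): offset=23
After 6 (read(6)): returned '34U', offset=26

Answer: 26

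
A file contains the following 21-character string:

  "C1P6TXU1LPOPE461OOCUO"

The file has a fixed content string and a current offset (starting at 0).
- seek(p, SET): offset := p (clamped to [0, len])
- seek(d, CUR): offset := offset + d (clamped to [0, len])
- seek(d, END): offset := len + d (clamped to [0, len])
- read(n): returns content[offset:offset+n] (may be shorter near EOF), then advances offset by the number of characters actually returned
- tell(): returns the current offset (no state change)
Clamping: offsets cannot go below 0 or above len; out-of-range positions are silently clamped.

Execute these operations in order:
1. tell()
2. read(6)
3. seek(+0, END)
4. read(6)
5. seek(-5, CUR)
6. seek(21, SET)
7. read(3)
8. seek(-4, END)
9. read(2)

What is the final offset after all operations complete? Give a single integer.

After 1 (tell()): offset=0
After 2 (read(6)): returned 'C1P6TX', offset=6
After 3 (seek(+0, END)): offset=21
After 4 (read(6)): returned '', offset=21
After 5 (seek(-5, CUR)): offset=16
After 6 (seek(21, SET)): offset=21
After 7 (read(3)): returned '', offset=21
After 8 (seek(-4, END)): offset=17
After 9 (read(2)): returned 'OC', offset=19

Answer: 19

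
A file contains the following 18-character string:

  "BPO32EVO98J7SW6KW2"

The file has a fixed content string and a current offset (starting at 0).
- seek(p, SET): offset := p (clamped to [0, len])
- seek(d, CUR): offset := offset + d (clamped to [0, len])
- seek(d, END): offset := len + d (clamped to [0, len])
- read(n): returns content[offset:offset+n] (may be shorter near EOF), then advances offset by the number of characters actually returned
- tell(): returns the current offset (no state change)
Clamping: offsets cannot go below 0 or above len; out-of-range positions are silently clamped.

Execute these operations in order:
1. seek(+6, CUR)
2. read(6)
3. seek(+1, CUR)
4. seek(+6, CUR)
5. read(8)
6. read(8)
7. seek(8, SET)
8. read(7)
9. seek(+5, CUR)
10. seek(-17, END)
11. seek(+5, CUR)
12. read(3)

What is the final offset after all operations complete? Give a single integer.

Answer: 9

Derivation:
After 1 (seek(+6, CUR)): offset=6
After 2 (read(6)): returned 'VO98J7', offset=12
After 3 (seek(+1, CUR)): offset=13
After 4 (seek(+6, CUR)): offset=18
After 5 (read(8)): returned '', offset=18
After 6 (read(8)): returned '', offset=18
After 7 (seek(8, SET)): offset=8
After 8 (read(7)): returned '98J7SW6', offset=15
After 9 (seek(+5, CUR)): offset=18
After 10 (seek(-17, END)): offset=1
After 11 (seek(+5, CUR)): offset=6
After 12 (read(3)): returned 'VO9', offset=9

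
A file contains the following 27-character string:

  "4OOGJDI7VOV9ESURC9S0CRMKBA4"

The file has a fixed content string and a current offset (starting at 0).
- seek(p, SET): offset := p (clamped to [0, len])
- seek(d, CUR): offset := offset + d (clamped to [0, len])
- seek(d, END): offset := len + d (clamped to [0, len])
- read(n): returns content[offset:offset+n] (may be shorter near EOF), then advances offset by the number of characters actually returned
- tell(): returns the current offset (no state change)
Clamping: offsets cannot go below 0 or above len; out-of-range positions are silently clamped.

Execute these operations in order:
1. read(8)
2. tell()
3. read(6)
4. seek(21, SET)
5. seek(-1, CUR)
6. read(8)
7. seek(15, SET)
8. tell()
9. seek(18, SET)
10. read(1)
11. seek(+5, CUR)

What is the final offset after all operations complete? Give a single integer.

Answer: 24

Derivation:
After 1 (read(8)): returned '4OOGJDI7', offset=8
After 2 (tell()): offset=8
After 3 (read(6)): returned 'VOV9ES', offset=14
After 4 (seek(21, SET)): offset=21
After 5 (seek(-1, CUR)): offset=20
After 6 (read(8)): returned 'CRMKBA4', offset=27
After 7 (seek(15, SET)): offset=15
After 8 (tell()): offset=15
After 9 (seek(18, SET)): offset=18
After 10 (read(1)): returned 'S', offset=19
After 11 (seek(+5, CUR)): offset=24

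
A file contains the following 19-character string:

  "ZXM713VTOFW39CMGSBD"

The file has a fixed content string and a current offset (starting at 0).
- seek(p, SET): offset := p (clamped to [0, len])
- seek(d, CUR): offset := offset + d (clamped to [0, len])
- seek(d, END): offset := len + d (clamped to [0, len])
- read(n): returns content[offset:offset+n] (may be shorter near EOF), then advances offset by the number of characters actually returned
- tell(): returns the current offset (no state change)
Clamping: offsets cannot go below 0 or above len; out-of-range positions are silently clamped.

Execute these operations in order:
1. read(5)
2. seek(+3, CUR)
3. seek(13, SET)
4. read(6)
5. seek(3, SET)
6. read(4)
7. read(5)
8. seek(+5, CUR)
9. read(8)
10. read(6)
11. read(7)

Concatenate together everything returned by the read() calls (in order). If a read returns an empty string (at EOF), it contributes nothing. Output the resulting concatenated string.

After 1 (read(5)): returned 'ZXM71', offset=5
After 2 (seek(+3, CUR)): offset=8
After 3 (seek(13, SET)): offset=13
After 4 (read(6)): returned 'CMGSBD', offset=19
After 5 (seek(3, SET)): offset=3
After 6 (read(4)): returned '713V', offset=7
After 7 (read(5)): returned 'TOFW3', offset=12
After 8 (seek(+5, CUR)): offset=17
After 9 (read(8)): returned 'BD', offset=19
After 10 (read(6)): returned '', offset=19
After 11 (read(7)): returned '', offset=19

Answer: ZXM71CMGSBD713VTOFW3BD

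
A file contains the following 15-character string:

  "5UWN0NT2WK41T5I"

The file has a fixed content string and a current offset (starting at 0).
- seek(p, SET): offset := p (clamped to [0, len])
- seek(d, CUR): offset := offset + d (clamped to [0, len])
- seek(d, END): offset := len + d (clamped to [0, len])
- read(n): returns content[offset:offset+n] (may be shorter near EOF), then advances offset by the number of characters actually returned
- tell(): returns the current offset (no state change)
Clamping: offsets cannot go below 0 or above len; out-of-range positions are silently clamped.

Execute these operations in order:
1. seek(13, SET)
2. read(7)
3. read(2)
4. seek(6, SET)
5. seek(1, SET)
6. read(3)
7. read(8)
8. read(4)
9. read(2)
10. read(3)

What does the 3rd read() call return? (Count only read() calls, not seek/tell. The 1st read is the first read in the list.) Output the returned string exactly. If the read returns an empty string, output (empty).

Answer: UWN

Derivation:
After 1 (seek(13, SET)): offset=13
After 2 (read(7)): returned '5I', offset=15
After 3 (read(2)): returned '', offset=15
After 4 (seek(6, SET)): offset=6
After 5 (seek(1, SET)): offset=1
After 6 (read(3)): returned 'UWN', offset=4
After 7 (read(8)): returned '0NT2WK41', offset=12
After 8 (read(4)): returned 'T5I', offset=15
After 9 (read(2)): returned '', offset=15
After 10 (read(3)): returned '', offset=15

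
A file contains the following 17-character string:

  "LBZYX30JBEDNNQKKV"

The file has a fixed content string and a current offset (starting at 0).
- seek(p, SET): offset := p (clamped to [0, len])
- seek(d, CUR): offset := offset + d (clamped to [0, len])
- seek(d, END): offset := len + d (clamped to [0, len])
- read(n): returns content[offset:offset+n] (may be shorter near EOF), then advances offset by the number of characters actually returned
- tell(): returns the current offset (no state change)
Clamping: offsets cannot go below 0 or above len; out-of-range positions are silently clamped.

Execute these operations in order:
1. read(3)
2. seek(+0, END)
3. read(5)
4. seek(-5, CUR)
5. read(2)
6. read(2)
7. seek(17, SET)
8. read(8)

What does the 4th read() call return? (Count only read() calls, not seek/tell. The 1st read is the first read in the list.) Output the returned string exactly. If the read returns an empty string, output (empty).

After 1 (read(3)): returned 'LBZ', offset=3
After 2 (seek(+0, END)): offset=17
After 3 (read(5)): returned '', offset=17
After 4 (seek(-5, CUR)): offset=12
After 5 (read(2)): returned 'NQ', offset=14
After 6 (read(2)): returned 'KK', offset=16
After 7 (seek(17, SET)): offset=17
After 8 (read(8)): returned '', offset=17

Answer: KK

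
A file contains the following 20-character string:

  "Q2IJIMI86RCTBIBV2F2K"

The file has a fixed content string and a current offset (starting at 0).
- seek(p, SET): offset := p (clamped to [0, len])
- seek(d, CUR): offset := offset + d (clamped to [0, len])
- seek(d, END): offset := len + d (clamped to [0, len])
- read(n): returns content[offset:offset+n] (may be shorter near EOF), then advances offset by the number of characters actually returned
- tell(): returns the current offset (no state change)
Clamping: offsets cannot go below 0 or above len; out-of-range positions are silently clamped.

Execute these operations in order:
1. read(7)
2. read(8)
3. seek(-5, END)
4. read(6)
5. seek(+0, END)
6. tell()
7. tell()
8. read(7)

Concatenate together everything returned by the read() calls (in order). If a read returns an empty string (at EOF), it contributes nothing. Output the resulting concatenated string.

After 1 (read(7)): returned 'Q2IJIMI', offset=7
After 2 (read(8)): returned '86RCTBIB', offset=15
After 3 (seek(-5, END)): offset=15
After 4 (read(6)): returned 'V2F2K', offset=20
After 5 (seek(+0, END)): offset=20
After 6 (tell()): offset=20
After 7 (tell()): offset=20
After 8 (read(7)): returned '', offset=20

Answer: Q2IJIMI86RCTBIBV2F2K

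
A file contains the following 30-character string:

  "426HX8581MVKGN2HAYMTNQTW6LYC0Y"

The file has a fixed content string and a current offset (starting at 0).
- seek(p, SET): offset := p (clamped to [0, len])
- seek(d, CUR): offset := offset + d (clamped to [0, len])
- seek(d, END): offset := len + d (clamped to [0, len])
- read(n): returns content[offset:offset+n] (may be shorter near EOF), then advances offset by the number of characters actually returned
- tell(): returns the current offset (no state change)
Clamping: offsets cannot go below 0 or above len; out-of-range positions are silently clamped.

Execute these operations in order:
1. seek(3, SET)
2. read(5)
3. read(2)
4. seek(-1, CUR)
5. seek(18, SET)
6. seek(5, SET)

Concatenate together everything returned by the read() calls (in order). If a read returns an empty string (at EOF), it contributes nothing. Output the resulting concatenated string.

Answer: HX8581M

Derivation:
After 1 (seek(3, SET)): offset=3
After 2 (read(5)): returned 'HX858', offset=8
After 3 (read(2)): returned '1M', offset=10
After 4 (seek(-1, CUR)): offset=9
After 5 (seek(18, SET)): offset=18
After 6 (seek(5, SET)): offset=5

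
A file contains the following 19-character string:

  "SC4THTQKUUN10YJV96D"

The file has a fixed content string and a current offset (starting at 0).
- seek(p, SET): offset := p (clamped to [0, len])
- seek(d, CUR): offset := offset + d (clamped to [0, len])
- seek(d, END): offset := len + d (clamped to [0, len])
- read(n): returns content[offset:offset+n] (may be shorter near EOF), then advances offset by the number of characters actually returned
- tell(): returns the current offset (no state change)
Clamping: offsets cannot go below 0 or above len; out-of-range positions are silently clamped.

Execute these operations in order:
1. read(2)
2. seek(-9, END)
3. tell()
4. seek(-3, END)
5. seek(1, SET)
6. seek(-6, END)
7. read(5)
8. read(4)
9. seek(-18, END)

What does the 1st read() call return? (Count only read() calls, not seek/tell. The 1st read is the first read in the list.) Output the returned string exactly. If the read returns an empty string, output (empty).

Answer: SC

Derivation:
After 1 (read(2)): returned 'SC', offset=2
After 2 (seek(-9, END)): offset=10
After 3 (tell()): offset=10
After 4 (seek(-3, END)): offset=16
After 5 (seek(1, SET)): offset=1
After 6 (seek(-6, END)): offset=13
After 7 (read(5)): returned 'YJV96', offset=18
After 8 (read(4)): returned 'D', offset=19
After 9 (seek(-18, END)): offset=1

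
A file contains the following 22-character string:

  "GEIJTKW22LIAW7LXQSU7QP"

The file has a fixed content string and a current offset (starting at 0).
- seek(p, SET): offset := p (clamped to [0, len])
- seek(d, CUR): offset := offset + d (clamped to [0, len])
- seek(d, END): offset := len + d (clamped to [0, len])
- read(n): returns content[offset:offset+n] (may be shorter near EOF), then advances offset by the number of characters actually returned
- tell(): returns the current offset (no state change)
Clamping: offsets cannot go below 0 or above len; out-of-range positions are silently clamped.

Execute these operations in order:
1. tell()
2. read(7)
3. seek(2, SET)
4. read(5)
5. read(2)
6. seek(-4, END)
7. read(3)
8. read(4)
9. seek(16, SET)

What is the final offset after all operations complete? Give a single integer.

Answer: 16

Derivation:
After 1 (tell()): offset=0
After 2 (read(7)): returned 'GEIJTKW', offset=7
After 3 (seek(2, SET)): offset=2
After 4 (read(5)): returned 'IJTKW', offset=7
After 5 (read(2)): returned '22', offset=9
After 6 (seek(-4, END)): offset=18
After 7 (read(3)): returned 'U7Q', offset=21
After 8 (read(4)): returned 'P', offset=22
After 9 (seek(16, SET)): offset=16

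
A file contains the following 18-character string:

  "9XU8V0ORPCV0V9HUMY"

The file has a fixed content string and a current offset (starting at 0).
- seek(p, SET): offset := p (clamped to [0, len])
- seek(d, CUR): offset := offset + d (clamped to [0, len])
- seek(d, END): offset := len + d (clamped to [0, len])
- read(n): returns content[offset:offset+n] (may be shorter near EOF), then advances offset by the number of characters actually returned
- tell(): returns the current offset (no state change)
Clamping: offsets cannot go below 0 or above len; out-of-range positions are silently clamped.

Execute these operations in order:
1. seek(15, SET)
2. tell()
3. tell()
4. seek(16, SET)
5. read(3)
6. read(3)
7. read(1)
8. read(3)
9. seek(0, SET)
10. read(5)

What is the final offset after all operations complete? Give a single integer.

After 1 (seek(15, SET)): offset=15
After 2 (tell()): offset=15
After 3 (tell()): offset=15
After 4 (seek(16, SET)): offset=16
After 5 (read(3)): returned 'MY', offset=18
After 6 (read(3)): returned '', offset=18
After 7 (read(1)): returned '', offset=18
After 8 (read(3)): returned '', offset=18
After 9 (seek(0, SET)): offset=0
After 10 (read(5)): returned '9XU8V', offset=5

Answer: 5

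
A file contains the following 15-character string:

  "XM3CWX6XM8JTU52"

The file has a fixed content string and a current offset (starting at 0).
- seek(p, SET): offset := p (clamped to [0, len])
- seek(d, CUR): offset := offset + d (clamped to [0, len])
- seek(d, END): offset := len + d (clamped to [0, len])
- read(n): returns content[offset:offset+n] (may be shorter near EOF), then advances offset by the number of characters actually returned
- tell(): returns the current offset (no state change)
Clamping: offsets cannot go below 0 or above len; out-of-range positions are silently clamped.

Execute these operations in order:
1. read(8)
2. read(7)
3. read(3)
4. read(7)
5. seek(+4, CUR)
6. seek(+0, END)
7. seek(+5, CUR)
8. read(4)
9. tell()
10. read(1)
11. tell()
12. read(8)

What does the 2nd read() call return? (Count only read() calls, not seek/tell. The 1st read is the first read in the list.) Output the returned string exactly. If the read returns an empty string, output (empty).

Answer: M8JTU52

Derivation:
After 1 (read(8)): returned 'XM3CWX6X', offset=8
After 2 (read(7)): returned 'M8JTU52', offset=15
After 3 (read(3)): returned '', offset=15
After 4 (read(7)): returned '', offset=15
After 5 (seek(+4, CUR)): offset=15
After 6 (seek(+0, END)): offset=15
After 7 (seek(+5, CUR)): offset=15
After 8 (read(4)): returned '', offset=15
After 9 (tell()): offset=15
After 10 (read(1)): returned '', offset=15
After 11 (tell()): offset=15
After 12 (read(8)): returned '', offset=15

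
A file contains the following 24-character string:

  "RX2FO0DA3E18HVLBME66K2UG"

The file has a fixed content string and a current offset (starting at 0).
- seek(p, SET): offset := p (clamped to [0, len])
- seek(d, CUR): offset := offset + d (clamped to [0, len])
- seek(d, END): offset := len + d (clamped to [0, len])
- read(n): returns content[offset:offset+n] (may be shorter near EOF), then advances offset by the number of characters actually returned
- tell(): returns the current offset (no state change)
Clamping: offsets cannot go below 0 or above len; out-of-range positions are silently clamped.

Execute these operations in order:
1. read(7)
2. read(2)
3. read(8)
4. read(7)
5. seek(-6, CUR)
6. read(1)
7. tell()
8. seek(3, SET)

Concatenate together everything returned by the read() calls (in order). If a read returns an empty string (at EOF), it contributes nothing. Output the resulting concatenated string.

Answer: RX2FO0DA3E18HVLBME66K2UG6

Derivation:
After 1 (read(7)): returned 'RX2FO0D', offset=7
After 2 (read(2)): returned 'A3', offset=9
After 3 (read(8)): returned 'E18HVLBM', offset=17
After 4 (read(7)): returned 'E66K2UG', offset=24
After 5 (seek(-6, CUR)): offset=18
After 6 (read(1)): returned '6', offset=19
After 7 (tell()): offset=19
After 8 (seek(3, SET)): offset=3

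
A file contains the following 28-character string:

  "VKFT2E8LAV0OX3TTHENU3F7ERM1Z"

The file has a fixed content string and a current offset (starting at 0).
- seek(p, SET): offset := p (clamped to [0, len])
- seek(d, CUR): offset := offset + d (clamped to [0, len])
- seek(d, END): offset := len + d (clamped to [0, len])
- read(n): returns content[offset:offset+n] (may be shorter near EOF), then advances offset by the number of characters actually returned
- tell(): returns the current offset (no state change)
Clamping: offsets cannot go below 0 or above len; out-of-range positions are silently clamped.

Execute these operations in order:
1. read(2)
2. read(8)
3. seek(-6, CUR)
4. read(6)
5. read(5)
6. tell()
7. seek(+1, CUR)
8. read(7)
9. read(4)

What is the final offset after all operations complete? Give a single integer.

After 1 (read(2)): returned 'VK', offset=2
After 2 (read(8)): returned 'FT2E8LAV', offset=10
After 3 (seek(-6, CUR)): offset=4
After 4 (read(6)): returned '2E8LAV', offset=10
After 5 (read(5)): returned '0OX3T', offset=15
After 6 (tell()): offset=15
After 7 (seek(+1, CUR)): offset=16
After 8 (read(7)): returned 'HENU3F7', offset=23
After 9 (read(4)): returned 'ERM1', offset=27

Answer: 27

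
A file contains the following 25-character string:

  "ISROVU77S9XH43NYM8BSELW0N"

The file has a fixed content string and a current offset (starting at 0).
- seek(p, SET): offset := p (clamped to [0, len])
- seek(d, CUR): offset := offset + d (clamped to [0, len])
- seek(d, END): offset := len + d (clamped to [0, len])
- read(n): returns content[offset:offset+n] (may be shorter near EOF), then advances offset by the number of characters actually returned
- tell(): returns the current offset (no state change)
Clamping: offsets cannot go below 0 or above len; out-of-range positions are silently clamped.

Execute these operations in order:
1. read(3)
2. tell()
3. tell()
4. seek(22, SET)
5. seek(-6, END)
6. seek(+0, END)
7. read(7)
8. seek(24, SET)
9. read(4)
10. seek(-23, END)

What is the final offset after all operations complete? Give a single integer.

Answer: 2

Derivation:
After 1 (read(3)): returned 'ISR', offset=3
After 2 (tell()): offset=3
After 3 (tell()): offset=3
After 4 (seek(22, SET)): offset=22
After 5 (seek(-6, END)): offset=19
After 6 (seek(+0, END)): offset=25
After 7 (read(7)): returned '', offset=25
After 8 (seek(24, SET)): offset=24
After 9 (read(4)): returned 'N', offset=25
After 10 (seek(-23, END)): offset=2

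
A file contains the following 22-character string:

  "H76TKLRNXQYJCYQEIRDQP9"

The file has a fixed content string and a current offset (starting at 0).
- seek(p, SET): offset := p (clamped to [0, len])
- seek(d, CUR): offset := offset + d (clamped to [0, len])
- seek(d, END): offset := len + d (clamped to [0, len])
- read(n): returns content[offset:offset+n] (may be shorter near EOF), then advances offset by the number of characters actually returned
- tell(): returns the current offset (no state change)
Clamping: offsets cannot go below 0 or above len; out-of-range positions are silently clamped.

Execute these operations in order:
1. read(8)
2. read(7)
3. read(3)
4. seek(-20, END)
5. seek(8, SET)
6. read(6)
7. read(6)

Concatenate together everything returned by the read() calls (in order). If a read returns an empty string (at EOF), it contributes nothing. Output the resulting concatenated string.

After 1 (read(8)): returned 'H76TKLRN', offset=8
After 2 (read(7)): returned 'XQYJCYQ', offset=15
After 3 (read(3)): returned 'EIR', offset=18
After 4 (seek(-20, END)): offset=2
After 5 (seek(8, SET)): offset=8
After 6 (read(6)): returned 'XQYJCY', offset=14
After 7 (read(6)): returned 'QEIRDQ', offset=20

Answer: H76TKLRNXQYJCYQEIRXQYJCYQEIRDQ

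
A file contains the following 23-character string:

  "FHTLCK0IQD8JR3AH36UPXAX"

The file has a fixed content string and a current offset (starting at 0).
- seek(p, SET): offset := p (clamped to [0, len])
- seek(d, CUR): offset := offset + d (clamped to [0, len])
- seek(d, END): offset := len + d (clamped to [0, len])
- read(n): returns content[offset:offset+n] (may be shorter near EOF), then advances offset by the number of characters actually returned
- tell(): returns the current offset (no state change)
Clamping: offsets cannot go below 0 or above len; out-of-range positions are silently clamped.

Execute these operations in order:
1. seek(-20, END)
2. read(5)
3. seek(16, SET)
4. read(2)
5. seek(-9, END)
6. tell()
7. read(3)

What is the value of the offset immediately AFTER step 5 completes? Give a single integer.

After 1 (seek(-20, END)): offset=3
After 2 (read(5)): returned 'LCK0I', offset=8
After 3 (seek(16, SET)): offset=16
After 4 (read(2)): returned '36', offset=18
After 5 (seek(-9, END)): offset=14

Answer: 14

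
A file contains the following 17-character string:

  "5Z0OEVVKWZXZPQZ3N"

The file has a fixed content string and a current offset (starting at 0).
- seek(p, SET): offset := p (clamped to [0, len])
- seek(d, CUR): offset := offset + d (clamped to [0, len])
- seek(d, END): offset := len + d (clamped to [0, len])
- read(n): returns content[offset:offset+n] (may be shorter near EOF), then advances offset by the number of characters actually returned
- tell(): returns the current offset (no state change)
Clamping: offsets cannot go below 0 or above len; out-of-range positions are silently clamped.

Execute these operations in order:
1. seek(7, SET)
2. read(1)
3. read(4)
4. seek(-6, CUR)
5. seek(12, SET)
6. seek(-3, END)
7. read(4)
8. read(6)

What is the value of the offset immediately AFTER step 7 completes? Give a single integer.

Answer: 17

Derivation:
After 1 (seek(7, SET)): offset=7
After 2 (read(1)): returned 'K', offset=8
After 3 (read(4)): returned 'WZXZ', offset=12
After 4 (seek(-6, CUR)): offset=6
After 5 (seek(12, SET)): offset=12
After 6 (seek(-3, END)): offset=14
After 7 (read(4)): returned 'Z3N', offset=17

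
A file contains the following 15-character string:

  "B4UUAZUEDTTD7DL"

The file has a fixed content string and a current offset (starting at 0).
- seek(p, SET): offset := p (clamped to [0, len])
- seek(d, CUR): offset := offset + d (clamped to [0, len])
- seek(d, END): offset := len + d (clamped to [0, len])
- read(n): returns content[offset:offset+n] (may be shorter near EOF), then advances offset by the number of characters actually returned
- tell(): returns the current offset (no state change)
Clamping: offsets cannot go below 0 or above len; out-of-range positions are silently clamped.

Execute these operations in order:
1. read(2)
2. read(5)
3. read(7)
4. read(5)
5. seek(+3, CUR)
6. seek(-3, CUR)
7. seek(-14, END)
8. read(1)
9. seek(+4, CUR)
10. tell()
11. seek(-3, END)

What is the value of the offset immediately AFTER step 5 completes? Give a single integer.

Answer: 15

Derivation:
After 1 (read(2)): returned 'B4', offset=2
After 2 (read(5)): returned 'UUAZU', offset=7
After 3 (read(7)): returned 'EDTTD7D', offset=14
After 4 (read(5)): returned 'L', offset=15
After 5 (seek(+3, CUR)): offset=15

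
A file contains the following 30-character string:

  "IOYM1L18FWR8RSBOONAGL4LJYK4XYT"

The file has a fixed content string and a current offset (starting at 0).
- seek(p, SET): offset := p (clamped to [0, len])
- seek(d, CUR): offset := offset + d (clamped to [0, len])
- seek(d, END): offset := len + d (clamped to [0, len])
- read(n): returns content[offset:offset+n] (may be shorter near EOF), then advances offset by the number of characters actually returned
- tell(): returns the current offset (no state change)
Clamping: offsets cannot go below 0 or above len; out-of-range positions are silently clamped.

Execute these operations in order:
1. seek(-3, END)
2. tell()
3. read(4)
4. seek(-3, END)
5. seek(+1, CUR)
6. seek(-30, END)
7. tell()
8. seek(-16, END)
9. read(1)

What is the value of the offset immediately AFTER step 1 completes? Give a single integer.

After 1 (seek(-3, END)): offset=27

Answer: 27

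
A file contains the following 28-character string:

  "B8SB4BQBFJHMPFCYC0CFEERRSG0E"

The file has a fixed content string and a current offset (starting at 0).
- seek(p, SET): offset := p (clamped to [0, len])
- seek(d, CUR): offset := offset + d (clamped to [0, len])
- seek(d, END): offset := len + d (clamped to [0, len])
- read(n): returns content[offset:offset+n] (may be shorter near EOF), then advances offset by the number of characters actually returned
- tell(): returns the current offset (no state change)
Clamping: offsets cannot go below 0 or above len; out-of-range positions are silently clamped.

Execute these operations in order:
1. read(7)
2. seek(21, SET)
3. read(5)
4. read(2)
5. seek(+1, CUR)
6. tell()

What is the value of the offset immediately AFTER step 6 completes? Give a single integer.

Answer: 28

Derivation:
After 1 (read(7)): returned 'B8SB4BQ', offset=7
After 2 (seek(21, SET)): offset=21
After 3 (read(5)): returned 'ERRSG', offset=26
After 4 (read(2)): returned '0E', offset=28
After 5 (seek(+1, CUR)): offset=28
After 6 (tell()): offset=28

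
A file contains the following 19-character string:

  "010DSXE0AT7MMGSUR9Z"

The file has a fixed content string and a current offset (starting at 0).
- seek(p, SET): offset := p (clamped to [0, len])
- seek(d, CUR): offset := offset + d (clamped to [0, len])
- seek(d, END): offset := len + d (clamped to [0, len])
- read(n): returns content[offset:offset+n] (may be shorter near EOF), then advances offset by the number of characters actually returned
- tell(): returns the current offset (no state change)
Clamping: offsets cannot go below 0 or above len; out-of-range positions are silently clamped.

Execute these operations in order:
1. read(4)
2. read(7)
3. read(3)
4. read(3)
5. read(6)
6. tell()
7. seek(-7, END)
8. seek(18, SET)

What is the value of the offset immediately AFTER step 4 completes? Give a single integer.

Answer: 17

Derivation:
After 1 (read(4)): returned '010D', offset=4
After 2 (read(7)): returned 'SXE0AT7', offset=11
After 3 (read(3)): returned 'MMG', offset=14
After 4 (read(3)): returned 'SUR', offset=17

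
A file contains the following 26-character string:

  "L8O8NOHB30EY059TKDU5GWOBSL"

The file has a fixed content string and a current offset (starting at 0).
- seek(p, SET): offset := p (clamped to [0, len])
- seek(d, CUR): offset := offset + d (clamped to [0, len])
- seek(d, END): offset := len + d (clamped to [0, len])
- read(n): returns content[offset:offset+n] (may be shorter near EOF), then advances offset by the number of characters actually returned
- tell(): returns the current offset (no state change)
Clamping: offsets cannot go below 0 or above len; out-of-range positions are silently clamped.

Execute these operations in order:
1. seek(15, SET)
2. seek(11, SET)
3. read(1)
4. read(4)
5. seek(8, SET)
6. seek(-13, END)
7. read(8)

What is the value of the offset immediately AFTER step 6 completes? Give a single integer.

After 1 (seek(15, SET)): offset=15
After 2 (seek(11, SET)): offset=11
After 3 (read(1)): returned 'Y', offset=12
After 4 (read(4)): returned '059T', offset=16
After 5 (seek(8, SET)): offset=8
After 6 (seek(-13, END)): offset=13

Answer: 13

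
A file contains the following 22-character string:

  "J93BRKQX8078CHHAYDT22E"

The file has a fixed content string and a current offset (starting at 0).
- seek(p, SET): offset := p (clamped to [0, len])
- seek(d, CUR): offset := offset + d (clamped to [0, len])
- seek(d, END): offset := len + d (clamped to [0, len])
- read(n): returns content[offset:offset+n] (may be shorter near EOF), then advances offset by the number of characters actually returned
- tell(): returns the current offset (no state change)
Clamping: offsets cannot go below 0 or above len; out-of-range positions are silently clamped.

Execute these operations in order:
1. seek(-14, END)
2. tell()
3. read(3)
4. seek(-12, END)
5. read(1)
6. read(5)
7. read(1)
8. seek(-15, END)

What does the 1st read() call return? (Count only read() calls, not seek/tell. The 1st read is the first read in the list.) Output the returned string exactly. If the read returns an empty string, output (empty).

Answer: 807

Derivation:
After 1 (seek(-14, END)): offset=8
After 2 (tell()): offset=8
After 3 (read(3)): returned '807', offset=11
After 4 (seek(-12, END)): offset=10
After 5 (read(1)): returned '7', offset=11
After 6 (read(5)): returned '8CHHA', offset=16
After 7 (read(1)): returned 'Y', offset=17
After 8 (seek(-15, END)): offset=7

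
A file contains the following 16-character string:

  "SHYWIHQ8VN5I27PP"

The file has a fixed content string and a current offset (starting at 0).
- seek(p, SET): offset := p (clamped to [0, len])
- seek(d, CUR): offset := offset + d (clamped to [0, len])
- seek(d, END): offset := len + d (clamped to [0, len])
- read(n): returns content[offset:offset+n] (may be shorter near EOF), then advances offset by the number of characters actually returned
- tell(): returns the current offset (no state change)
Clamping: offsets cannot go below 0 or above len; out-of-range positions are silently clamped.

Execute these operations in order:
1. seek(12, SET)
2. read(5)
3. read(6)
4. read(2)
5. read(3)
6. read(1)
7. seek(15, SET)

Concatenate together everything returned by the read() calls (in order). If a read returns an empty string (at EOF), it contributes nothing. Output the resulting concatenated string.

After 1 (seek(12, SET)): offset=12
After 2 (read(5)): returned '27PP', offset=16
After 3 (read(6)): returned '', offset=16
After 4 (read(2)): returned '', offset=16
After 5 (read(3)): returned '', offset=16
After 6 (read(1)): returned '', offset=16
After 7 (seek(15, SET)): offset=15

Answer: 27PP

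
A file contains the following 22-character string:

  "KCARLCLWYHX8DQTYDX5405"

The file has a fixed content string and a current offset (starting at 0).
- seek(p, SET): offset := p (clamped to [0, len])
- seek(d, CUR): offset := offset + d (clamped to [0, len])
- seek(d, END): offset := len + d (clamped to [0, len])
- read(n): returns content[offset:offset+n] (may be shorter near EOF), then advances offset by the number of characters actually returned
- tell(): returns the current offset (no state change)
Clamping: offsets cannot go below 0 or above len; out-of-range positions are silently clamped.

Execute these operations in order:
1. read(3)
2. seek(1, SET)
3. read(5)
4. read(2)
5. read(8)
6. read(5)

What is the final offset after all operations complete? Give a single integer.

After 1 (read(3)): returned 'KCA', offset=3
After 2 (seek(1, SET)): offset=1
After 3 (read(5)): returned 'CARLC', offset=6
After 4 (read(2)): returned 'LW', offset=8
After 5 (read(8)): returned 'YHX8DQTY', offset=16
After 6 (read(5)): returned 'DX540', offset=21

Answer: 21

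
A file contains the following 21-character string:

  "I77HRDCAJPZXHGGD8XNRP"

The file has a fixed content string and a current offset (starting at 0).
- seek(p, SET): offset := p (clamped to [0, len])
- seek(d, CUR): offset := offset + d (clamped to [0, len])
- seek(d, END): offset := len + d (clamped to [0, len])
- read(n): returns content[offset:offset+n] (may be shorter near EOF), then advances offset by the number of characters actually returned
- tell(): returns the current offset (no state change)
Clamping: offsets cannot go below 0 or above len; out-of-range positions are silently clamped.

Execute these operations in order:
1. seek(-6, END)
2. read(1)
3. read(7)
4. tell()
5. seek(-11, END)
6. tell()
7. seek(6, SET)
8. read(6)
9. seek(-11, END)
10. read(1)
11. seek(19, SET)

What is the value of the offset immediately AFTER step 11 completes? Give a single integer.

Answer: 19

Derivation:
After 1 (seek(-6, END)): offset=15
After 2 (read(1)): returned 'D', offset=16
After 3 (read(7)): returned '8XNRP', offset=21
After 4 (tell()): offset=21
After 5 (seek(-11, END)): offset=10
After 6 (tell()): offset=10
After 7 (seek(6, SET)): offset=6
After 8 (read(6)): returned 'CAJPZX', offset=12
After 9 (seek(-11, END)): offset=10
After 10 (read(1)): returned 'Z', offset=11
After 11 (seek(19, SET)): offset=19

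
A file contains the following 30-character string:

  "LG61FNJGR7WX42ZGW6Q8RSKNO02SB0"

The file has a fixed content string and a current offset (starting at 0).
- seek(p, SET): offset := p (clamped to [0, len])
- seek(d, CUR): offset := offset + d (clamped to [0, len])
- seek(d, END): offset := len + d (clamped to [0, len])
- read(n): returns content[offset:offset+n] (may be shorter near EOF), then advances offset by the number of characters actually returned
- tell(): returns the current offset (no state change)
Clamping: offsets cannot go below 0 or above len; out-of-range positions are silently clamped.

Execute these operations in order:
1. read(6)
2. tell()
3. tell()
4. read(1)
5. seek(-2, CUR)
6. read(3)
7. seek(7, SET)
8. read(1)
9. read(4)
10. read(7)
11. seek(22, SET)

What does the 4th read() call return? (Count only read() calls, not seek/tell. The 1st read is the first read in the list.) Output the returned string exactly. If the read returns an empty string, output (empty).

After 1 (read(6)): returned 'LG61FN', offset=6
After 2 (tell()): offset=6
After 3 (tell()): offset=6
After 4 (read(1)): returned 'J', offset=7
After 5 (seek(-2, CUR)): offset=5
After 6 (read(3)): returned 'NJG', offset=8
After 7 (seek(7, SET)): offset=7
After 8 (read(1)): returned 'G', offset=8
After 9 (read(4)): returned 'R7WX', offset=12
After 10 (read(7)): returned '42ZGW6Q', offset=19
After 11 (seek(22, SET)): offset=22

Answer: G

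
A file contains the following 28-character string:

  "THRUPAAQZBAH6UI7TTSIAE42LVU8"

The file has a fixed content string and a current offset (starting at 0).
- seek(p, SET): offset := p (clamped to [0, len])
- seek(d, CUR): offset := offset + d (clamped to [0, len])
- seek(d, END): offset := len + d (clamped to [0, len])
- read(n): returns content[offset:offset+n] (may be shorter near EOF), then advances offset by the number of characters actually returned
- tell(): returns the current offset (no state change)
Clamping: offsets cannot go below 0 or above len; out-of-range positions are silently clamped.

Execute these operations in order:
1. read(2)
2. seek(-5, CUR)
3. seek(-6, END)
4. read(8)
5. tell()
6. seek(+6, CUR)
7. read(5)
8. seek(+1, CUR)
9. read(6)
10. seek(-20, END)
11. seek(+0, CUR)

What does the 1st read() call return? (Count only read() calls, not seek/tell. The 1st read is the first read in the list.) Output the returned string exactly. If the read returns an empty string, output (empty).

Answer: TH

Derivation:
After 1 (read(2)): returned 'TH', offset=2
After 2 (seek(-5, CUR)): offset=0
After 3 (seek(-6, END)): offset=22
After 4 (read(8)): returned '42LVU8', offset=28
After 5 (tell()): offset=28
After 6 (seek(+6, CUR)): offset=28
After 7 (read(5)): returned '', offset=28
After 8 (seek(+1, CUR)): offset=28
After 9 (read(6)): returned '', offset=28
After 10 (seek(-20, END)): offset=8
After 11 (seek(+0, CUR)): offset=8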